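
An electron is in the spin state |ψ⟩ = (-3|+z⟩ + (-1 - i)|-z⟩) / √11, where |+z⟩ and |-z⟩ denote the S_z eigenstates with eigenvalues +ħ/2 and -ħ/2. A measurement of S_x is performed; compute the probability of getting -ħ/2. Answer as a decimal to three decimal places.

|-x⟩ = (|+z⟩ - |-z⟩)/√2, so ⟨-x|ψ⟩ = (-2 + i) / (√2·√11).
P = |-2 + i|² / 22 = 5/22.

0.227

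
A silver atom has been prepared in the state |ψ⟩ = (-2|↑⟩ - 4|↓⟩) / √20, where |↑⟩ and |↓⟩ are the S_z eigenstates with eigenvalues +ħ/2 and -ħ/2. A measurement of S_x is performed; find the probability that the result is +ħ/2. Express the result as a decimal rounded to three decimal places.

0.900

|+x⟩ = (|↑⟩ + |↓⟩)/√2, so ⟨+x|ψ⟩ = (-6) / (√2·√20).
P = |-6|² / 40 = 36/40.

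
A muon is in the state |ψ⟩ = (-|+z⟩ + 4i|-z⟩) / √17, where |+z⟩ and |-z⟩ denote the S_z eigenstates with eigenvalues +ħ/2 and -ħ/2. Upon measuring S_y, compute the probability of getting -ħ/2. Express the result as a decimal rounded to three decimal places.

0.735

|-y⟩ = (|+z⟩ - i|-z⟩)/√2, so ⟨-y|ψ⟩ = (-5) / (√2·√17).
P = |-5|² / 34 = 25/34.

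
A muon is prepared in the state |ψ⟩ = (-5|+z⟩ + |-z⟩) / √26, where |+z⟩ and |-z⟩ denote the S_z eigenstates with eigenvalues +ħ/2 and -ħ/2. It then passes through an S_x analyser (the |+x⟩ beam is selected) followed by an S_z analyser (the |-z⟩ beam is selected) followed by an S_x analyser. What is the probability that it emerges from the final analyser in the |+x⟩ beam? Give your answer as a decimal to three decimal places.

0.077

First analyser (S_x): P(|+x⟩) = |⟨+x|ψ⟩|² = 16/52.
After stage 1 the state is |+x⟩; P(|-z⟩) = |⟨-z|+x⟩|² = 1/2.
After stage 2 the state is |-z⟩; P(|+x⟩) = |⟨+x|-z⟩|² = 1/2.
Joint probability = 16/52 × 1/2 × 1/2 = 0.077.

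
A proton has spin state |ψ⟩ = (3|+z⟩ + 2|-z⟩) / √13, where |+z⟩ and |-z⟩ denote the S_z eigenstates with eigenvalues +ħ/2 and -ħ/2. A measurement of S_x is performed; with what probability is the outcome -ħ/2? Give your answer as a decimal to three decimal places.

0.038

|-x⟩ = (|+z⟩ - |-z⟩)/√2, so ⟨-x|ψ⟩ = (1) / (√2·√13).
P = |1|² / 26 = 1/26.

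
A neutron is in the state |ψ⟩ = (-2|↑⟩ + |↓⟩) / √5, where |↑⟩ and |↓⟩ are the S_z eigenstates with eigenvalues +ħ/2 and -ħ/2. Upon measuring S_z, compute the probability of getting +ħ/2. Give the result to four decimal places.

0.8000

The +ħ/2 outcome corresponds to |↑⟩. Its amplitude in |ψ⟩ is -2/√5.
P = |-2|² / 5 = 4/5.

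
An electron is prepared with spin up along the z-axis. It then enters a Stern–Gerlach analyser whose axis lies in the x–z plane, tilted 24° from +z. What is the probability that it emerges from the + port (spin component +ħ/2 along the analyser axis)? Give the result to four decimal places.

0.9568

For spin-½, the probability of finding spin-up along an axis at angle θ to the initial spin direction is cos²(θ/2); spin-down is sin²(θ/2).
θ = 24°, so P = cos²(12°) ≈ 0.9568.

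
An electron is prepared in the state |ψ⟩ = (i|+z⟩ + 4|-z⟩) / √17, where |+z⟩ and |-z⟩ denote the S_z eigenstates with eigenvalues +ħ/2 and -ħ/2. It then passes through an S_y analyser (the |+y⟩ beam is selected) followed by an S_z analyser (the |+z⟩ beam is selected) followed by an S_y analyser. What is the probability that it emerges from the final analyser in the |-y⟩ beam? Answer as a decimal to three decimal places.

First analyser (S_y): P(|+y⟩) = |⟨+y|ψ⟩|² = 9/34.
After stage 1 the state is |+y⟩; P(|+z⟩) = |⟨+z|+y⟩|² = 1/2.
After stage 2 the state is |+z⟩; P(|-y⟩) = |⟨-y|+z⟩|² = 1/2.
Joint probability = 9/34 × 1/2 × 1/2 = 0.066.

0.066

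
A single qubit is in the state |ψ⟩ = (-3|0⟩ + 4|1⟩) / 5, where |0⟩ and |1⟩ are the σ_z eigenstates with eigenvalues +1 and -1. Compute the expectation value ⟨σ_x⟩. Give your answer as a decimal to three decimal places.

⟨σ_x⟩ = 2 Re(a* b)/(|a|²+|b|²) with a = -3, b = 4.
a* b = -12, so ⟨σ_x⟩ = -24/25.

-0.960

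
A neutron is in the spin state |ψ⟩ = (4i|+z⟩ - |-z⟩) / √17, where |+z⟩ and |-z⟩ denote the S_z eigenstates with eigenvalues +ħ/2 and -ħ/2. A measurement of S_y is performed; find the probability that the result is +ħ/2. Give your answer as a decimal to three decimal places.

|+y⟩ = (|+z⟩ + i|-z⟩)/√2, so ⟨+y|ψ⟩ = (5i) / (√2·√17).
P = |5i|² / 34 = 25/34.

0.735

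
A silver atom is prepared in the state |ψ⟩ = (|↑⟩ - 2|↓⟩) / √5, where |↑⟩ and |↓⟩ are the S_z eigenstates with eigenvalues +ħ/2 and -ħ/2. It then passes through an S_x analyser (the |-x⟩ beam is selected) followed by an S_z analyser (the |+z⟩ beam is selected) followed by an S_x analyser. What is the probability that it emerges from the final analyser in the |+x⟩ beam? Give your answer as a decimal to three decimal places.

0.225

First analyser (S_x): P(|-x⟩) = |⟨-x|ψ⟩|² = 9/10.
After stage 1 the state is |-x⟩; P(|+z⟩) = |⟨+z|-x⟩|² = 1/2.
After stage 2 the state is |+z⟩; P(|+x⟩) = |⟨+x|+z⟩|² = 1/2.
Joint probability = 9/10 × 1/2 × 1/2 = 0.225.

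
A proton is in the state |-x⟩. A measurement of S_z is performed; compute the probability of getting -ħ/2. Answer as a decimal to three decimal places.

0.500

In the S_z basis, |-x⟩ = (|↑⟩ - |↓⟩)/√2 and |-z⟩ = |↓⟩.
|⟨-z|-x⟩|² = 1/2.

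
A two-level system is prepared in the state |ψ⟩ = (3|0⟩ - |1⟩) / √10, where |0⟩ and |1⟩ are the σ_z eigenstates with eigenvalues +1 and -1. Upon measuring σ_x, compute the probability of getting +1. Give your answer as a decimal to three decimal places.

|+x⟩ = (|0⟩ + |1⟩)/√2, so ⟨+x|ψ⟩ = (2) / (√2·√10).
P = |2|² / 20 = 4/20.

0.200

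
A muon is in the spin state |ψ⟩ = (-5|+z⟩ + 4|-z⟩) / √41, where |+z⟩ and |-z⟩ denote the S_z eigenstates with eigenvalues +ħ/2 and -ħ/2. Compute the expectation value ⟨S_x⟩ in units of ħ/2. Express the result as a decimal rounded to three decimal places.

⟨σ_x⟩ = 2 Re(a* b)/(|a|²+|b|²) with a = -5, b = 4.
a* b = -20, so ⟨σ_x⟩ = -40/41.
⟨S_x⟩ = (ħ/2)·⟨σ_x⟩.

-0.976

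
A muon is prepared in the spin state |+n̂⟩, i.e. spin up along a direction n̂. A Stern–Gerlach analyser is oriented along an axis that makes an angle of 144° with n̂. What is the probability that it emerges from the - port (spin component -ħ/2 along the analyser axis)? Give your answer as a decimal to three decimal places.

0.905

For spin-½, the probability of finding spin-up along an axis at angle θ to the initial spin direction is cos²(θ/2); spin-down is sin²(θ/2).
θ = 144°, so P = sin²(72°) ≈ 0.905.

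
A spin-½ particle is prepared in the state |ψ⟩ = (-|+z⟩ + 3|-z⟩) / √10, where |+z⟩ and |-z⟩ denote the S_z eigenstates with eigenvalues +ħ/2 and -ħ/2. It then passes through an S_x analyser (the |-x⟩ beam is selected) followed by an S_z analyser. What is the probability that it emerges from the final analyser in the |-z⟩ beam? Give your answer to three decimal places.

First analyser (S_x): P(|-x⟩) = |⟨-x|ψ⟩|² = 16/20.
After stage 1 the state is |-x⟩; P(|-z⟩) = |⟨-z|-x⟩|² = 1/2.
Joint probability = 16/20 × 1/2 = 0.400.

0.400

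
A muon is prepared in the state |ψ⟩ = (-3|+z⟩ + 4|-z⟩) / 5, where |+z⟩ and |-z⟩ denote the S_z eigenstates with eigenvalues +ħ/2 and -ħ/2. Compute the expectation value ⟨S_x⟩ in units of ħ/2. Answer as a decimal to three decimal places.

⟨σ_x⟩ = 2 Re(a* b)/(|a|²+|b|²) with a = -3, b = 4.
a* b = -12, so ⟨σ_x⟩ = -24/25.
⟨S_x⟩ = (ħ/2)·⟨σ_x⟩.

-0.960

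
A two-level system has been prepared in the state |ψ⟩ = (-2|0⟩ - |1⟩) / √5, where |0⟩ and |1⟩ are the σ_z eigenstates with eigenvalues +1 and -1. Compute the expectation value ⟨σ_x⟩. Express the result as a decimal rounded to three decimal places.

⟨σ_x⟩ = 2 Re(a* b)/(|a|²+|b|²) with a = -2, b = -1.
a* b = 2, so ⟨σ_x⟩ = 4/5.

0.800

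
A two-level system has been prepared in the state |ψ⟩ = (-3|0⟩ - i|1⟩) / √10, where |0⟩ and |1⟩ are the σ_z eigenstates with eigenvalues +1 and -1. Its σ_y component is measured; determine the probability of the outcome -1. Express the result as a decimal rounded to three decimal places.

|-y⟩ = (|0⟩ - i|1⟩)/√2, so ⟨-y|ψ⟩ = (-2) / (√2·√10).
P = |-2|² / 20 = 4/20.

0.200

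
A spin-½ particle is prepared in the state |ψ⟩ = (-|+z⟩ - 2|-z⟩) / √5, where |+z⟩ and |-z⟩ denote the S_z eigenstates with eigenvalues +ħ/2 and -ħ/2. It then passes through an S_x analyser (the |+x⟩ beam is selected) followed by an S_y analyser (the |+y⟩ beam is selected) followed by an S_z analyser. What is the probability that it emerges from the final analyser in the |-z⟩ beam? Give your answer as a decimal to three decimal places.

0.225

First analyser (S_x): P(|+x⟩) = |⟨+x|ψ⟩|² = 9/10.
After stage 1 the state is |+x⟩; P(|+y⟩) = |⟨+y|+x⟩|² = 1/2.
After stage 2 the state is |+y⟩; P(|-z⟩) = |⟨-z|+y⟩|² = 1/2.
Joint probability = 9/10 × 1/2 × 1/2 = 0.225.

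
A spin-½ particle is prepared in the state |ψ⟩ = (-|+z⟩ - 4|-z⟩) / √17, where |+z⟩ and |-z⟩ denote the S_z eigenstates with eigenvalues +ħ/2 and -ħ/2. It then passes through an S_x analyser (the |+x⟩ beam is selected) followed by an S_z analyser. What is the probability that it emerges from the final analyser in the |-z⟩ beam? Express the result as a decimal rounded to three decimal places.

0.368

First analyser (S_x): P(|+x⟩) = |⟨+x|ψ⟩|² = 25/34.
After stage 1 the state is |+x⟩; P(|-z⟩) = |⟨-z|+x⟩|² = 1/2.
Joint probability = 25/34 × 1/2 = 0.368.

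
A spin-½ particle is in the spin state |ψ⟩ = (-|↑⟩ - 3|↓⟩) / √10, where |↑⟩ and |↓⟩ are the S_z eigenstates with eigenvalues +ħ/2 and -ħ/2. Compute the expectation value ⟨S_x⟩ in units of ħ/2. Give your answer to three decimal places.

0.600

⟨σ_x⟩ = 2 Re(a* b)/(|a|²+|b|²) with a = -1, b = -3.
a* b = 3, so ⟨σ_x⟩ = 6/10.
⟨S_x⟩ = (ħ/2)·⟨σ_x⟩.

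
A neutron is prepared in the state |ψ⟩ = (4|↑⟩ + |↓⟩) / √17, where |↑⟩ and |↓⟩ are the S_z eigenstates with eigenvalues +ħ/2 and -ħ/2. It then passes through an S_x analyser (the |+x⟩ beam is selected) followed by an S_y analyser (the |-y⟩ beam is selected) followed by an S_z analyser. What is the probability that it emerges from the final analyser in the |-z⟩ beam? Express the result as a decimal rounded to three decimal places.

First analyser (S_x): P(|+x⟩) = |⟨+x|ψ⟩|² = 25/34.
After stage 1 the state is |+x⟩; P(|-y⟩) = |⟨-y|+x⟩|² = 1/2.
After stage 2 the state is |-y⟩; P(|-z⟩) = |⟨-z|-y⟩|² = 1/2.
Joint probability = 25/34 × 1/2 × 1/2 = 0.184.

0.184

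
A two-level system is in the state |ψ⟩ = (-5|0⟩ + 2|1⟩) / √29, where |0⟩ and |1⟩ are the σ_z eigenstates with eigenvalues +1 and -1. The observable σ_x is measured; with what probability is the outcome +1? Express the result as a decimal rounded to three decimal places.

0.155

|+x⟩ = (|0⟩ + |1⟩)/√2, so ⟨+x|ψ⟩ = (-3) / (√2·√29).
P = |-3|² / 58 = 9/58.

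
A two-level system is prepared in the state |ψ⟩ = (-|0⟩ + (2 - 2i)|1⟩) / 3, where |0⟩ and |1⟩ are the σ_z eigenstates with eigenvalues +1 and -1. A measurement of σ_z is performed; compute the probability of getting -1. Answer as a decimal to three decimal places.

The -1 outcome corresponds to |1⟩. Its amplitude in |ψ⟩ is (2 - 2i)/3.
P = |2 - 2i|² / 9 = 8/9.

0.889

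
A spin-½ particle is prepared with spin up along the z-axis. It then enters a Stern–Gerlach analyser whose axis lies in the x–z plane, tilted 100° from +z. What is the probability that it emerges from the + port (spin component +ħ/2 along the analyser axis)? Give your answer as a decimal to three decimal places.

0.413

For spin-½, the probability of finding spin-up along an axis at angle θ to the initial spin direction is cos²(θ/2); spin-down is sin²(θ/2).
θ = 100°, so P = cos²(50°) ≈ 0.413.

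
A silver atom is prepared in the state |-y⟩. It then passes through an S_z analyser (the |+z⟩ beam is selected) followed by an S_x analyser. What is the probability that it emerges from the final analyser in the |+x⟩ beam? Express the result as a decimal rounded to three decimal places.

First analyser (S_z): from |-y⟩, P(|+z⟩) = 1/2.
After stage 1 the state is |+z⟩; P(|+x⟩) = |⟨+x|+z⟩|² = 1/2.
Joint probability = 1/2 × 1/2 = 0.250.

0.250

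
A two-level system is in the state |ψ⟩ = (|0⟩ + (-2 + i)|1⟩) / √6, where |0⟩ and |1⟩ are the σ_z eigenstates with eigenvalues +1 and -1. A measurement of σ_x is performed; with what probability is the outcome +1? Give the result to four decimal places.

|+x⟩ = (|0⟩ + |1⟩)/√2, so ⟨+x|ψ⟩ = (-1 + i) / (√2·√6).
P = |-1 + i|² / 12 = 2/12.

0.1667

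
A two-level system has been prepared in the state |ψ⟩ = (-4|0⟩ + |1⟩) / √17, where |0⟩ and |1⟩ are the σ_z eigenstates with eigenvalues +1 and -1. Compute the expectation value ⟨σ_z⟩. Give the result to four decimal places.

0.8824

⟨σ_z⟩ = |a|² - |b|² divided by |a|²+|b|², with a, b the |0⟩, |1⟩ amplitudes.
= (16 - 1)/17 = 15/17.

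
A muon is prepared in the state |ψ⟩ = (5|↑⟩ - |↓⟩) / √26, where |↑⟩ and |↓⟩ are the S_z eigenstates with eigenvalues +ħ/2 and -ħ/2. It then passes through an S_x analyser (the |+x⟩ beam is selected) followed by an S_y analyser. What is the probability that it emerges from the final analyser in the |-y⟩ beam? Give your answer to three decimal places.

First analyser (S_x): P(|+x⟩) = |⟨+x|ψ⟩|² = 16/52.
After stage 1 the state is |+x⟩; P(|-y⟩) = |⟨-y|+x⟩|² = 1/2.
Joint probability = 16/52 × 1/2 = 0.154.

0.154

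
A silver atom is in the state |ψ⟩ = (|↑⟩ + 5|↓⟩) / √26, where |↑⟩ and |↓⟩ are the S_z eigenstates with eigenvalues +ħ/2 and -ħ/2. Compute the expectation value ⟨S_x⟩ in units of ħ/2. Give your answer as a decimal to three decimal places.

⟨σ_x⟩ = 2 Re(a* b)/(|a|²+|b|²) with a = 1, b = 5.
a* b = 5, so ⟨σ_x⟩ = 10/26.
⟨S_x⟩ = (ħ/2)·⟨σ_x⟩.

0.385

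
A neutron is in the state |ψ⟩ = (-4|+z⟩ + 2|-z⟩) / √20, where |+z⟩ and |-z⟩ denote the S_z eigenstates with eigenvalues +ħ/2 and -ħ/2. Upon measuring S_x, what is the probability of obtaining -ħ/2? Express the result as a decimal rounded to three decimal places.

|-x⟩ = (|+z⟩ - |-z⟩)/√2, so ⟨-x|ψ⟩ = (-6) / (√2·√20).
P = |-6|² / 40 = 36/40.

0.900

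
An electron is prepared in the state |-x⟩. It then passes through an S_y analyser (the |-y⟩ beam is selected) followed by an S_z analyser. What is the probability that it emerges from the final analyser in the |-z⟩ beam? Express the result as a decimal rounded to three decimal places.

0.250

First analyser (S_y): from |-x⟩, P(|-y⟩) = 1/2.
After stage 1 the state is |-y⟩; P(|-z⟩) = |⟨-z|-y⟩|² = 1/2.
Joint probability = 1/2 × 1/2 = 0.250.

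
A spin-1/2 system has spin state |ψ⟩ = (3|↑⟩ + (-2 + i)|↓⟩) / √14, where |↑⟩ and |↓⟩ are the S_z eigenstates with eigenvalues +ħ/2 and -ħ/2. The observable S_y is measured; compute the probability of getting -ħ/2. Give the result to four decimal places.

0.2857

|-y⟩ = (|↑⟩ - i|↓⟩)/√2, so ⟨-y|ψ⟩ = (2 - 2i) / (√2·√14).
P = |2 - 2i|² / 28 = 8/28.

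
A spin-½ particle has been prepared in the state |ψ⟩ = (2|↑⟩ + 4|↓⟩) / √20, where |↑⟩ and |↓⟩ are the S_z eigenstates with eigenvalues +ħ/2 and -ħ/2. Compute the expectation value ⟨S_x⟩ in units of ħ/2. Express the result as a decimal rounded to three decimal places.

⟨σ_x⟩ = 2 Re(a* b)/(|a|²+|b|²) with a = 2, b = 4.
a* b = 8, so ⟨σ_x⟩ = 16/20.
⟨S_x⟩ = (ħ/2)·⟨σ_x⟩.

0.800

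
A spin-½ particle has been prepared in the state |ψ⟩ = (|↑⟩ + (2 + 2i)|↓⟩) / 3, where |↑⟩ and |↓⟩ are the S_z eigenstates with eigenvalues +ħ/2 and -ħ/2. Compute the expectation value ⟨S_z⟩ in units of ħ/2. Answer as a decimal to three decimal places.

-0.778

⟨σ_z⟩ = |a|² - |b|² divided by |a|²+|b|², with a, b the |↑⟩, |↓⟩ amplitudes.
= (1 - 8)/9 = -7/9.
⟨S_z⟩ = (ħ/2)·⟨σ_z⟩.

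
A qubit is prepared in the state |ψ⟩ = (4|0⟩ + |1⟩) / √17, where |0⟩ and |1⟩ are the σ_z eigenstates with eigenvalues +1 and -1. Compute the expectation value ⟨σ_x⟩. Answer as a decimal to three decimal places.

⟨σ_x⟩ = 2 Re(a* b)/(|a|²+|b|²) with a = 4, b = 1.
a* b = 4, so ⟨σ_x⟩ = 8/17.

0.471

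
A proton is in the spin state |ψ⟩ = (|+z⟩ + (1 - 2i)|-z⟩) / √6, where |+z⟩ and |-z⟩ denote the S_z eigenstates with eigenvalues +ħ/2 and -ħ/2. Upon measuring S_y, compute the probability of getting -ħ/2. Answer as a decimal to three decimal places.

0.833

|-y⟩ = (|+z⟩ - i|-z⟩)/√2, so ⟨-y|ψ⟩ = (3 + i) / (√2·√6).
P = |3 + i|² / 12 = 10/12.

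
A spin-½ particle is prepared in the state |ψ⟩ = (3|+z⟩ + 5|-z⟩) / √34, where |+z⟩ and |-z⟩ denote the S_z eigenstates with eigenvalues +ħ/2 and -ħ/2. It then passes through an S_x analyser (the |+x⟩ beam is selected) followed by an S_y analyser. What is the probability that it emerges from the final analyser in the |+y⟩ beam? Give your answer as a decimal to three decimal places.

0.471

First analyser (S_x): P(|+x⟩) = |⟨+x|ψ⟩|² = 64/68.
After stage 1 the state is |+x⟩; P(|+y⟩) = |⟨+y|+x⟩|² = 1/2.
Joint probability = 64/68 × 1/2 = 0.471.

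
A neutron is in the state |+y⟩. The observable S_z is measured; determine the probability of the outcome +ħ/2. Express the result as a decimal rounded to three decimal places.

0.500

In the S_z basis, |+y⟩ = (|↑⟩ + i|↓⟩)/√2 and |+z⟩ = |↑⟩.
|⟨+z|+y⟩|² = 1/2.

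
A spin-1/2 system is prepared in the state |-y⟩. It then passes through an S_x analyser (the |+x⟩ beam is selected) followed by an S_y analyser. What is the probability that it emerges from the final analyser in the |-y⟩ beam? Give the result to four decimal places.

First analyser (S_x): from |-y⟩, P(|+x⟩) = 1/2.
After stage 1 the state is |+x⟩; P(|-y⟩) = |⟨-y|+x⟩|² = 1/2.
Joint probability = 1/2 × 1/2 = 0.2500.

0.2500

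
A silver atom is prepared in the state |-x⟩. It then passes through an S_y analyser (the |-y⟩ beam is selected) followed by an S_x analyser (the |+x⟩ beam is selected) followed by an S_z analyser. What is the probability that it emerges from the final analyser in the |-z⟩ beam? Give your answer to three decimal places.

0.125

First analyser (S_y): from |-x⟩, P(|-y⟩) = 1/2.
After stage 1 the state is |-y⟩; P(|+x⟩) = |⟨+x|-y⟩|² = 1/2.
After stage 2 the state is |+x⟩; P(|-z⟩) = |⟨-z|+x⟩|² = 1/2.
Joint probability = 1/2 × 1/2 × 1/2 = 0.125.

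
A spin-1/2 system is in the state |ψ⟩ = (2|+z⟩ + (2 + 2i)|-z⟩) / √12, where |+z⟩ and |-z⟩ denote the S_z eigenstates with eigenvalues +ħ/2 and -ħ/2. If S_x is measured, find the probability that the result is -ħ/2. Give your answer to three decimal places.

|-x⟩ = (|+z⟩ - |-z⟩)/√2, so ⟨-x|ψ⟩ = (-2i) / (√2·√12).
P = |-2i|² / 24 = 4/24.

0.167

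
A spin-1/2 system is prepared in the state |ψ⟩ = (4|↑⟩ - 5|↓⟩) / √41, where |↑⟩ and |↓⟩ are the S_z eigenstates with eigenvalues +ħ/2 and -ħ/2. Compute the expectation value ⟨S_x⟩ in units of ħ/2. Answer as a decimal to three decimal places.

⟨σ_x⟩ = 2 Re(a* b)/(|a|²+|b|²) with a = 4, b = -5.
a* b = -20, so ⟨σ_x⟩ = -40/41.
⟨S_x⟩ = (ħ/2)·⟨σ_x⟩.

-0.976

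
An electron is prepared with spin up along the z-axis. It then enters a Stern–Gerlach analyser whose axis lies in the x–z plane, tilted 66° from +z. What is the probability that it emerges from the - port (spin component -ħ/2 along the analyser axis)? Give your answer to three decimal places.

For spin-½, the probability of finding spin-up along an axis at angle θ to the initial spin direction is cos²(θ/2); spin-down is sin²(θ/2).
θ = 66°, so P = sin²(33°) ≈ 0.297.

0.297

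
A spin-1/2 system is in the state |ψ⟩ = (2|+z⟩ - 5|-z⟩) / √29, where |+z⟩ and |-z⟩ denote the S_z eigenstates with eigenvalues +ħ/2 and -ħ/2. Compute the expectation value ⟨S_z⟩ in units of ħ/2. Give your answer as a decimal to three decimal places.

⟨σ_z⟩ = |a|² - |b|² divided by |a|²+|b|², with a, b the |+z⟩, |-z⟩ amplitudes.
= (4 - 25)/29 = -21/29.
⟨S_z⟩ = (ħ/2)·⟨σ_z⟩.

-0.724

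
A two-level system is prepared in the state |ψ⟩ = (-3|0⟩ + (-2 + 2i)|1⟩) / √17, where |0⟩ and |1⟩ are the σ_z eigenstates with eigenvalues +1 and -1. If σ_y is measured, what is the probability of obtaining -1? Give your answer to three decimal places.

|-y⟩ = (|0⟩ - i|1⟩)/√2, so ⟨-y|ψ⟩ = (-5 - 2i) / (√2·√17).
P = |-5 - 2i|² / 34 = 29/34.

0.853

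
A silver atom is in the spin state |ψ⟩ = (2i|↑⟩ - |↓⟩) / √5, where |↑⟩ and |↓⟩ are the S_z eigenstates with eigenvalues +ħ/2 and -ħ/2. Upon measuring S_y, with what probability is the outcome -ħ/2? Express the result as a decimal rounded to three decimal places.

0.100

|-y⟩ = (|↑⟩ - i|↓⟩)/√2, so ⟨-y|ψ⟩ = (i) / (√2·√5).
P = |i|² / 10 = 1/10.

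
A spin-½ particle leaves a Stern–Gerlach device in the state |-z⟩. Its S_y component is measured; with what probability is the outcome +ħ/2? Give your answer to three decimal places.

0.500

In the S_z basis, |-z⟩ = |-z⟩ and |+y⟩ = (|+z⟩ + i|-z⟩)/√2.
|⟨+y|-z⟩|² = 1/2.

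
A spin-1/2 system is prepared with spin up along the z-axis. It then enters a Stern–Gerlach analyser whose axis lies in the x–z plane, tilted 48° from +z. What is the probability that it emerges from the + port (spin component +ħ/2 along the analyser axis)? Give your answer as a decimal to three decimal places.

0.835

For spin-½, the probability of finding spin-up along an axis at angle θ to the initial spin direction is cos²(θ/2); spin-down is sin²(θ/2).
θ = 48°, so P = cos²(24°) ≈ 0.835.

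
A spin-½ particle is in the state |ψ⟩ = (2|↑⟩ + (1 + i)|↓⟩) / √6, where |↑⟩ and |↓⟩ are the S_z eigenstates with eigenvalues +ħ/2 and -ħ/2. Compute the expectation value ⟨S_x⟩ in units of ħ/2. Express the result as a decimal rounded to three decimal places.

0.667

⟨σ_x⟩ = 2 Re(a* b)/(|a|²+|b|²) with a = 2, b = (1 + i).
a* b = (2 + 2i), so ⟨σ_x⟩ = 4/6.
⟨S_x⟩ = (ħ/2)·⟨σ_x⟩.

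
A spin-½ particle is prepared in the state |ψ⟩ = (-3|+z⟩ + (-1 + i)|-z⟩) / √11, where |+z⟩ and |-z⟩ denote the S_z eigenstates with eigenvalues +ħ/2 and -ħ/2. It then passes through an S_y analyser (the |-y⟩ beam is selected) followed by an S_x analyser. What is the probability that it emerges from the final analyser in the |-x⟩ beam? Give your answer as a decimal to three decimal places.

First analyser (S_y): P(|-y⟩) = |⟨-y|ψ⟩|² = 17/22.
After stage 1 the state is |-y⟩; P(|-x⟩) = |⟨-x|-y⟩|² = 1/2.
Joint probability = 17/22 × 1/2 = 0.386.

0.386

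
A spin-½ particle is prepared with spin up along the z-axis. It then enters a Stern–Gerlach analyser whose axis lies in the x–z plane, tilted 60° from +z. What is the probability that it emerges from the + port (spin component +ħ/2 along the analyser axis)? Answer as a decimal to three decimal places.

For spin-½, the probability of finding spin-up along an axis at angle θ to the initial spin direction is cos²(θ/2); spin-down is sin²(θ/2).
θ = 60°, so P = cos²(30°) ≈ 0.750.

0.750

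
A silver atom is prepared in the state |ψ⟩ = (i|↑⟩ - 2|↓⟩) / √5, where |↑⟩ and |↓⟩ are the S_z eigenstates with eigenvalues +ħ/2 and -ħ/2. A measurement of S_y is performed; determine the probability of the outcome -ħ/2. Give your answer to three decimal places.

0.100

|-y⟩ = (|↑⟩ - i|↓⟩)/√2, so ⟨-y|ψ⟩ = (-i) / (√2·√5).
P = |-i|² / 10 = 1/10.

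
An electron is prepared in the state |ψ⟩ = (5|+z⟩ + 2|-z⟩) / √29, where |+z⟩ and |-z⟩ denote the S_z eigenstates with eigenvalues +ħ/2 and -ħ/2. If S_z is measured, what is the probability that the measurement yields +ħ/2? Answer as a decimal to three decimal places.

The +ħ/2 outcome corresponds to |+z⟩. Its amplitude in |ψ⟩ is 5/√29.
P = |5|² / 29 = 25/29.

0.862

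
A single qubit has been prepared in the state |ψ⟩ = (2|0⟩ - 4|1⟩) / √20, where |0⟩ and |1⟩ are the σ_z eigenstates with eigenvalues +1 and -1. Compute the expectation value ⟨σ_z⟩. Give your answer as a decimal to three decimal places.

-0.600

⟨σ_z⟩ = |a|² - |b|² divided by |a|²+|b|², with a, b the |0⟩, |1⟩ amplitudes.
= (4 - 16)/20 = -12/20.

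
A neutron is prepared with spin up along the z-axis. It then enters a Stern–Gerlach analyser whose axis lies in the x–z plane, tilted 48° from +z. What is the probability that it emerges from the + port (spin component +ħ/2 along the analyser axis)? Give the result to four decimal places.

For spin-½, the probability of finding spin-up along an axis at angle θ to the initial spin direction is cos²(θ/2); spin-down is sin²(θ/2).
θ = 48°, so P = cos²(24°) ≈ 0.8346.

0.8346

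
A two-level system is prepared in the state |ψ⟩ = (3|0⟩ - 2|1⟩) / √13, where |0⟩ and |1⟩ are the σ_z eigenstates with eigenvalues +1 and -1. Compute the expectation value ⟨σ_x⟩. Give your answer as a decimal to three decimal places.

⟨σ_x⟩ = 2 Re(a* b)/(|a|²+|b|²) with a = 3, b = -2.
a* b = -6, so ⟨σ_x⟩ = -12/13.

-0.923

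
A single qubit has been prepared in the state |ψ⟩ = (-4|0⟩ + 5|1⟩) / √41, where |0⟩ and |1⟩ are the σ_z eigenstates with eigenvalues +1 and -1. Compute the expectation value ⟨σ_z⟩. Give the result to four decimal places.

-0.2195

⟨σ_z⟩ = |a|² - |b|² divided by |a|²+|b|², with a, b the |0⟩, |1⟩ amplitudes.
= (16 - 25)/41 = -9/41.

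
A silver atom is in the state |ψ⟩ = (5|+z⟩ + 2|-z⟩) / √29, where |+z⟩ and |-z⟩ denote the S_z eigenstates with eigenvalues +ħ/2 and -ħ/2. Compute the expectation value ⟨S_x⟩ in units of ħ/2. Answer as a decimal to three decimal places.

0.690

⟨σ_x⟩ = 2 Re(a* b)/(|a|²+|b|²) with a = 5, b = 2.
a* b = 10, so ⟨σ_x⟩ = 20/29.
⟨S_x⟩ = (ħ/2)·⟨σ_x⟩.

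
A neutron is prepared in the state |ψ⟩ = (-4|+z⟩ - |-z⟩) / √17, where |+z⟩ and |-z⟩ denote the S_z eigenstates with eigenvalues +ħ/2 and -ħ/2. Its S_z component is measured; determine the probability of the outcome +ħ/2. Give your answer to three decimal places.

0.941

The +ħ/2 outcome corresponds to |+z⟩. Its amplitude in |ψ⟩ is -4/√17.
P = |-4|² / 17 = 16/17.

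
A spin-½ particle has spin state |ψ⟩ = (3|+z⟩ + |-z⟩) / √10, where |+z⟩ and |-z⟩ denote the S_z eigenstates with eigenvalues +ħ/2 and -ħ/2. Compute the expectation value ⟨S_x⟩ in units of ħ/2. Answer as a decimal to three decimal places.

⟨σ_x⟩ = 2 Re(a* b)/(|a|²+|b|²) with a = 3, b = 1.
a* b = 3, so ⟨σ_x⟩ = 6/10.
⟨S_x⟩ = (ħ/2)·⟨σ_x⟩.

0.600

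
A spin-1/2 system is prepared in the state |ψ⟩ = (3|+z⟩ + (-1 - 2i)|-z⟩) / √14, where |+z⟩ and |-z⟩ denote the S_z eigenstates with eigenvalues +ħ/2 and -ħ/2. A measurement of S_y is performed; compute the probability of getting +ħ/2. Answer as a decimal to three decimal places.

0.071

|+y⟩ = (|+z⟩ + i|-z⟩)/√2, so ⟨+y|ψ⟩ = (1 + i) / (√2·√14).
P = |1 + i|² / 28 = 2/28.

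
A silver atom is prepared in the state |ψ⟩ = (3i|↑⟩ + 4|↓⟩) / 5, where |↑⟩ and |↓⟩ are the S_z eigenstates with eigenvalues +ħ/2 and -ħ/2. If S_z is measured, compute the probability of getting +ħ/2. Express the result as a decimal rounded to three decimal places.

The +ħ/2 outcome corresponds to |↑⟩. Its amplitude in |ψ⟩ is 3i/5.
P = |3i|² / 25 = 9/25.

0.360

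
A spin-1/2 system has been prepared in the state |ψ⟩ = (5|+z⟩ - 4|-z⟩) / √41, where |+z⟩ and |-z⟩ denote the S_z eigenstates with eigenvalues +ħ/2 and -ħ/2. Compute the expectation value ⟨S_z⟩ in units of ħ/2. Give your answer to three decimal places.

⟨σ_z⟩ = |a|² - |b|² divided by |a|²+|b|², with a, b the |+z⟩, |-z⟩ amplitudes.
= (25 - 16)/41 = 9/41.
⟨S_z⟩ = (ħ/2)·⟨σ_z⟩.

0.220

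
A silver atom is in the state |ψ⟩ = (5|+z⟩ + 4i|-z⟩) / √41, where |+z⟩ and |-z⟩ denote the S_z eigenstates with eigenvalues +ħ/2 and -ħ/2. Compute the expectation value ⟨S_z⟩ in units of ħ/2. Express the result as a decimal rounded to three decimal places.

0.220

⟨σ_z⟩ = |a|² - |b|² divided by |a|²+|b|², with a, b the |+z⟩, |-z⟩ amplitudes.
= (25 - 16)/41 = 9/41.
⟨S_z⟩ = (ħ/2)·⟨σ_z⟩.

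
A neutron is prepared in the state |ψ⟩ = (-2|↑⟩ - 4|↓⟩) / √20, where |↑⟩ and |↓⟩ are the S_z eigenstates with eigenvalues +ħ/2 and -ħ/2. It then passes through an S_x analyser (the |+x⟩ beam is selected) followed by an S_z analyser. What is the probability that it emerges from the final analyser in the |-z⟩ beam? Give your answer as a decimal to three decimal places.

First analyser (S_x): P(|+x⟩) = |⟨+x|ψ⟩|² = 36/40.
After stage 1 the state is |+x⟩; P(|-z⟩) = |⟨-z|+x⟩|² = 1/2.
Joint probability = 36/40 × 1/2 = 0.450.

0.450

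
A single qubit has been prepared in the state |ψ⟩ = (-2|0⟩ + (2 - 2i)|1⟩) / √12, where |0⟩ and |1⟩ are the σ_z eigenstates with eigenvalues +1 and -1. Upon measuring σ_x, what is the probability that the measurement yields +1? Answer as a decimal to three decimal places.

0.167

|+x⟩ = (|0⟩ + |1⟩)/√2, so ⟨+x|ψ⟩ = (-2i) / (√2·√12).
P = |-2i|² / 24 = 4/24.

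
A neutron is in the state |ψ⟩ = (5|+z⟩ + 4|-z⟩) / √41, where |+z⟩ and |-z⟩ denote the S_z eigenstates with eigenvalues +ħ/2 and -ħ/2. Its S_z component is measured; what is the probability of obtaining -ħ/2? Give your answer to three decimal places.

0.390

The -ħ/2 outcome corresponds to |-z⟩. Its amplitude in |ψ⟩ is 4/√41.
P = |4|² / 41 = 16/41.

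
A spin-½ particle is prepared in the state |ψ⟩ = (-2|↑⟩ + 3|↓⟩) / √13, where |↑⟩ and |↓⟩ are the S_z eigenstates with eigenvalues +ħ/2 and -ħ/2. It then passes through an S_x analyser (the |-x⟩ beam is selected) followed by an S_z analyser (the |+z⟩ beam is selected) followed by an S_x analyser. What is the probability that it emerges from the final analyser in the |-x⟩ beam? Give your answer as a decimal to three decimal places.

First analyser (S_x): P(|-x⟩) = |⟨-x|ψ⟩|² = 25/26.
After stage 1 the state is |-x⟩; P(|+z⟩) = |⟨+z|-x⟩|² = 1/2.
After stage 2 the state is |+z⟩; P(|-x⟩) = |⟨-x|+z⟩|² = 1/2.
Joint probability = 25/26 × 1/2 × 1/2 = 0.240.

0.240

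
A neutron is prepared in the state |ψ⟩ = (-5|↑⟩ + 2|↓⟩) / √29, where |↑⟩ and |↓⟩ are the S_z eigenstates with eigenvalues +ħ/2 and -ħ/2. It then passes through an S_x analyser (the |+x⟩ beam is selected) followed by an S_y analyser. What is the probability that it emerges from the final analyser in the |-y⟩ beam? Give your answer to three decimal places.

0.078

First analyser (S_x): P(|+x⟩) = |⟨+x|ψ⟩|² = 9/58.
After stage 1 the state is |+x⟩; P(|-y⟩) = |⟨-y|+x⟩|² = 1/2.
Joint probability = 9/58 × 1/2 = 0.078.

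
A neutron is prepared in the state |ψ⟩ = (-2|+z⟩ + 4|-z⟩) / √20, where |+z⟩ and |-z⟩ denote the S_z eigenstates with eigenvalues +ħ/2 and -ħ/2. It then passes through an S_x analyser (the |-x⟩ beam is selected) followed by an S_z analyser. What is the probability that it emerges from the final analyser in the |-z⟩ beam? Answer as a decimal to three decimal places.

First analyser (S_x): P(|-x⟩) = |⟨-x|ψ⟩|² = 36/40.
After stage 1 the state is |-x⟩; P(|-z⟩) = |⟨-z|-x⟩|² = 1/2.
Joint probability = 36/40 × 1/2 = 0.450.

0.450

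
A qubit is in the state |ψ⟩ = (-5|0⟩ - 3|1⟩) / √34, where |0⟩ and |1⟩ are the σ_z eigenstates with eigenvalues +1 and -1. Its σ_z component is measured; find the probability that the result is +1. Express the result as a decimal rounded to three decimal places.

0.735

The +1 outcome corresponds to |0⟩. Its amplitude in |ψ⟩ is -5/√34.
P = |-5|² / 34 = 25/34.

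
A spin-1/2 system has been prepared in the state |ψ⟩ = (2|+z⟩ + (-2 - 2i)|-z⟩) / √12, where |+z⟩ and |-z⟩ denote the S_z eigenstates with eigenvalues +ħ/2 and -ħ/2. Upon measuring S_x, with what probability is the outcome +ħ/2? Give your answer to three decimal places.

|+x⟩ = (|+z⟩ + |-z⟩)/√2, so ⟨+x|ψ⟩ = (-2i) / (√2·√12).
P = |-2i|² / 24 = 4/24.

0.167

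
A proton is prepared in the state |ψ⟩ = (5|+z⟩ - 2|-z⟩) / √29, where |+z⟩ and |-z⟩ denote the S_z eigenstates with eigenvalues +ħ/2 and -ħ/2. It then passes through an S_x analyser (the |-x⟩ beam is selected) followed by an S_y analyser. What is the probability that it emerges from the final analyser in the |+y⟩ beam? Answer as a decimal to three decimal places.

0.422

First analyser (S_x): P(|-x⟩) = |⟨-x|ψ⟩|² = 49/58.
After stage 1 the state is |-x⟩; P(|+y⟩) = |⟨+y|-x⟩|² = 1/2.
Joint probability = 49/58 × 1/2 = 0.422.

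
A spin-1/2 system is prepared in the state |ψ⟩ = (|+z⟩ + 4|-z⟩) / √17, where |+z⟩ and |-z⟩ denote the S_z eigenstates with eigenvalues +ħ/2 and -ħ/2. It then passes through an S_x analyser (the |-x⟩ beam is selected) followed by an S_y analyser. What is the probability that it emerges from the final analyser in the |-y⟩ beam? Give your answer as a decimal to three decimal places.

First analyser (S_x): P(|-x⟩) = |⟨-x|ψ⟩|² = 9/34.
After stage 1 the state is |-x⟩; P(|-y⟩) = |⟨-y|-x⟩|² = 1/2.
Joint probability = 9/34 × 1/2 = 0.132.

0.132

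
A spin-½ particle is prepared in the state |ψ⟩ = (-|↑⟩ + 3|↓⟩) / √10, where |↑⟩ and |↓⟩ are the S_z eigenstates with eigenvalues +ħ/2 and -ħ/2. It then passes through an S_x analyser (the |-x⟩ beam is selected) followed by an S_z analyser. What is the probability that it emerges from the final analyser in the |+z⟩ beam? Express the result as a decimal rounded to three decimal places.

0.400

First analyser (S_x): P(|-x⟩) = |⟨-x|ψ⟩|² = 16/20.
After stage 1 the state is |-x⟩; P(|+z⟩) = |⟨+z|-x⟩|² = 1/2.
Joint probability = 16/20 × 1/2 = 0.400.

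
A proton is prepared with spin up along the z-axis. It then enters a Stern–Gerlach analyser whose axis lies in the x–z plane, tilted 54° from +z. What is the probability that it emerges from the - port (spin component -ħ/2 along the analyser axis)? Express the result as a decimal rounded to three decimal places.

For spin-½, the probability of finding spin-up along an axis at angle θ to the initial spin direction is cos²(θ/2); spin-down is sin²(θ/2).
θ = 54°, so P = sin²(27°) ≈ 0.206.

0.206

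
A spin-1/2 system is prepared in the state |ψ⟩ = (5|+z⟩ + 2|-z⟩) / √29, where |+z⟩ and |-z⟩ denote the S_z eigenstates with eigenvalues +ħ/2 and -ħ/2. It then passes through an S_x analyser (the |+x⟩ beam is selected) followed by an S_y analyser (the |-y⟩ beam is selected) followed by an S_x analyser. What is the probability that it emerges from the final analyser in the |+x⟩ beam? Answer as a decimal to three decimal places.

0.211

First analyser (S_x): P(|+x⟩) = |⟨+x|ψ⟩|² = 49/58.
After stage 1 the state is |+x⟩; P(|-y⟩) = |⟨-y|+x⟩|² = 1/2.
After stage 2 the state is |-y⟩; P(|+x⟩) = |⟨+x|-y⟩|² = 1/2.
Joint probability = 49/58 × 1/2 × 1/2 = 0.211.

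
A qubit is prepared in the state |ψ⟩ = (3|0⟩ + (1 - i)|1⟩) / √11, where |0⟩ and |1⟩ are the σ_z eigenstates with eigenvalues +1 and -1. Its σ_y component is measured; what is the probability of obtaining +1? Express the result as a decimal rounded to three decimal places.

0.227

|+y⟩ = (|0⟩ + i|1⟩)/√2, so ⟨+y|ψ⟩ = (2 - i) / (√2·√11).
P = |2 - i|² / 22 = 5/22.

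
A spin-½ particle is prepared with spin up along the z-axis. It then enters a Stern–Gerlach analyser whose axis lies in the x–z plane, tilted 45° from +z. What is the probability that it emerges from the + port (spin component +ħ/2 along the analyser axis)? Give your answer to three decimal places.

For spin-½, the probability of finding spin-up along an axis at angle θ to the initial spin direction is cos²(θ/2); spin-down is sin²(θ/2).
θ = 45°, so P = cos²(22.5°) ≈ 0.854.

0.854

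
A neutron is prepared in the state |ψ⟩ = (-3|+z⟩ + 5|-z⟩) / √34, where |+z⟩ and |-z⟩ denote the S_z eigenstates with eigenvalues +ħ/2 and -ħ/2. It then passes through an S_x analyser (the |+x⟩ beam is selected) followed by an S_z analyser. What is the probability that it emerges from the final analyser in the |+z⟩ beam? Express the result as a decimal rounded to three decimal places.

0.029

First analyser (S_x): P(|+x⟩) = |⟨+x|ψ⟩|² = 4/68.
After stage 1 the state is |+x⟩; P(|+z⟩) = |⟨+z|+x⟩|² = 1/2.
Joint probability = 4/68 × 1/2 = 0.029.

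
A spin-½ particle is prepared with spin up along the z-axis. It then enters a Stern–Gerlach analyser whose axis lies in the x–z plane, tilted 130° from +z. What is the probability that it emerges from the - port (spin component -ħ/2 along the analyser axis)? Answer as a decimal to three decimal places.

For spin-½, the probability of finding spin-up along an axis at angle θ to the initial spin direction is cos²(θ/2); spin-down is sin²(θ/2).
θ = 130°, so P = sin²(65°) ≈ 0.821.

0.821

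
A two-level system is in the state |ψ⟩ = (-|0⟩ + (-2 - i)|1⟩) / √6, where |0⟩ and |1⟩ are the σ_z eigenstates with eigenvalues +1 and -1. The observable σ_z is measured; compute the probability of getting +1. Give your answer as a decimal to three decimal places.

The +1 outcome corresponds to |0⟩. Its amplitude in |ψ⟩ is -1/√6.
P = |-1|² / 6 = 1/6.

0.167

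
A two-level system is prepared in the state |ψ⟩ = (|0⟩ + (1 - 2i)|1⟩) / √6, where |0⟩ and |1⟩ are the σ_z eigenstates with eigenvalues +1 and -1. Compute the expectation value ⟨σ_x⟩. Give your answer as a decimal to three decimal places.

0.333

⟨σ_x⟩ = 2 Re(a* b)/(|a|²+|b|²) with a = 1, b = (1 - 2i).
a* b = (1 - 2i), so ⟨σ_x⟩ = 2/6.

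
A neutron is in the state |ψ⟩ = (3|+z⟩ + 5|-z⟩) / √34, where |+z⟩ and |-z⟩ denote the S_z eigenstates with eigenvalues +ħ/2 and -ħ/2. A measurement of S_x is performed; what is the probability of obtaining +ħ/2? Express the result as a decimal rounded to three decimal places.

0.941

|+x⟩ = (|+z⟩ + |-z⟩)/√2, so ⟨+x|ψ⟩ = (8) / (√2·√34).
P = |8|² / 68 = 64/68.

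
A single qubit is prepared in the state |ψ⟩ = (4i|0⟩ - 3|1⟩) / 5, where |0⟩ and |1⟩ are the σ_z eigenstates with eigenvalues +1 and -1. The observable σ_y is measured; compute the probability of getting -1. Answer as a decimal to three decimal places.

0.020

|-y⟩ = (|0⟩ - i|1⟩)/√2, so ⟨-y|ψ⟩ = (i) / (√2·5).
P = |i|² / 50 = 1/50.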